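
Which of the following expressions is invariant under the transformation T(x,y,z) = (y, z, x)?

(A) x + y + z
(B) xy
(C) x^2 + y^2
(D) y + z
A

Apply T(x,y,z) = (y, z, x) to each option, i.e. replace (x, y, z) by the transformed coordinates.
Substitute the transformed coordinates into each option and compare with the original:
(A) x + y + z  ->  (y) + (z) + (x) = x + y + z   [equals x + y + z: invariant]
(B) xy  ->  (y)(z) = yz   [differs from xy: not invariant]
(C) x^2 + y^2  ->  (y)^2 + (z)^2 = y^2 + z^2   [differs from x^2 + y^2: not invariant]
(D) y + z  ->  (z) + (x) = x + z   [differs from y + z: not invariant]

Only option (A), x + y + z, is unchanged by the transformation.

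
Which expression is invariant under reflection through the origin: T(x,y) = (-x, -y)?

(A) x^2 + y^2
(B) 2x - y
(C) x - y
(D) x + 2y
A

The map is reflection through the origin: T(x,y) = (-x, -y).
Substitute the transformed coordinates into each option and compare with the original:
(A) x^2 + y^2  ->  (-x)^2 + (-y)^2 = x^2 + y^2   [equals x^2 + y^2: invariant]
(B) 2x - y  ->  2(-x) - (-y) = -2x + y   [differs from 2x - y: not invariant]
(C) x - y  ->  (-x) - (-y) = -x + y   [differs from x - y: not invariant]
(D) x + 2y  ->  (-x) + 2(-y) = -x - 2y   [differs from x + 2y: not invariant]

Only option (A), x^2 + y^2, is unchanged by the transformation.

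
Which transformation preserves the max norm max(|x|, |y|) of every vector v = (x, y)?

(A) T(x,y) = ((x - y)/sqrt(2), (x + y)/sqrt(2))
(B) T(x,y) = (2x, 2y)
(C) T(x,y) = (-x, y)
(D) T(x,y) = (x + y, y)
C

A transformation preserves a norm if ||T(v)|| = ||v|| for every v; a single vector where the norm changes rules an option out.

(A) T(x,y) = ((x - y)/sqrt(2), (x + y)/sqrt(2)): v = (1, 0) has norm max(|1|, |0|) = 1, but T(v) = (sqrt(2)/2, sqrt(2)/2) has norm sqrt(2)/2 -- not preserved.
(B) T(x,y) = (2x, 2y): v = (1, 0) has norm max(|1|, |0|) = 1, but T(v) = (2, 0) has norm 2 -- not preserved.
(C) T(x,y) = (-x, y): preserves the norm -- it only permutes the coordinates and/or flips signs, which leaves max(|x|, |y|) unchanged.
(D) T(x,y) = (x + y, y): v = (1, 1) has norm max(|1|, |1|) = 1, but T(v) = (2, 1) has norm 2 -- not preserved.

Therefore the answer is (C).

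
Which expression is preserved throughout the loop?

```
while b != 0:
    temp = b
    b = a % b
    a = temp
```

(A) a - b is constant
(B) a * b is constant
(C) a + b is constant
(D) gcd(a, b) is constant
D

A loop invariant must hold before the first iteration and be re-established by every execution of the body.

(D) gcd(a, b) is constant: One iteration replaces (a, b) by (b, a mod b). Since a mod b = a - q*b for an integer q, any common divisor of a and b divides b and a mod b, and conversely; hence gcd(b, a mod b) = gcd(a, b). For instance (22, 10) -> (10, 2) keeps gcd = 2. At exit b = 0 and a = gcd of the original inputs.

The other options fail:
(A) a - b is constant: e.g. (a, b) = (22, 10) -> (10, 2): the difference goes from 12 to 8.
(B) a * b is constant: e.g. (a, b) = (22, 10) -> (10, 2): the product goes from 220 to 20.
(C) a + b is constant: e.g. (a, b) = (22, 10) -> (10, 2): the sum goes from 32 to 12.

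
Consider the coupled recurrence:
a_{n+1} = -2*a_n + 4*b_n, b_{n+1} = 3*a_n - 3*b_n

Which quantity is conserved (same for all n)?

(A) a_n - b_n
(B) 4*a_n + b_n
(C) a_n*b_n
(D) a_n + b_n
D

Replace a_n by a_{n+1} = -2*a_n + 4*b_n and b_n by b_{n+1} = 3*a_n - 3*b_n in each option and simplify:
(A) a_n - b_n  ->  (-2*a_n + 4*b_n) - (3*a_n - 3*b_n) = -5*a_n + 7*b_n   [not conserved]
(B) 4*a_n + b_n  ->  4*(-2*a_n + 4*b_n) + (3*a_n - 3*b_n) = -5*a_n + 13*b_n   [not conserved]
(C) a_n*b_n  ->  (-2*a_n + 4*b_n)*(3*a_n - 3*b_n) = -6*a_n^2 + 18*a_n*b_n - 12*b_n^2   [not conserved]
(D) a_n + b_n  ->  (-2*a_n + 4*b_n) + (3*a_n - 3*b_n) = a_n + b_n   [conserved]

Only (D) a_n + b_n returns to itself after one step, so it is the conserved quantity.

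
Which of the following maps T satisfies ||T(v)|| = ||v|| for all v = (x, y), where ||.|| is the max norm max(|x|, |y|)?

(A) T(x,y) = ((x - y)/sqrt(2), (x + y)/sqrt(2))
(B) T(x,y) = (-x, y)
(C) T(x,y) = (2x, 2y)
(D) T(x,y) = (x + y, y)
B

A transformation preserves a norm if ||T(v)|| = ||v|| for every v; a single vector where the norm changes rules an option out.

(A) T(x,y) = ((x - y)/sqrt(2), (x + y)/sqrt(2)): v = (1, 0) has norm max(|1|, |0|) = 1, but T(v) = (sqrt(2)/2, sqrt(2)/2) has norm sqrt(2)/2 -- not preserved.
(B) T(x,y) = (-x, y): preserves the norm -- it only permutes the coordinates and/or flips signs, which leaves max(|x|, |y|) unchanged.
(C) T(x,y) = (2x, 2y): v = (1, 0) has norm max(|1|, |0|) = 1, but T(v) = (2, 0) has norm 2 -- not preserved.
(D) T(x,y) = (x + y, y): v = (1, 1) has norm max(|1|, |1|) = 1, but T(v) = (2, 1) has norm 2 -- not preserved.

Therefore the answer is (B).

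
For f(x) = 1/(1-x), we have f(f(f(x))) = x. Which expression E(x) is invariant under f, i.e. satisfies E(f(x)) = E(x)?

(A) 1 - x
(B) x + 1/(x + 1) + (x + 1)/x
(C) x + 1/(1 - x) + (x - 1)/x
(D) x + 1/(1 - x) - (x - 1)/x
C

Replace x by f(x) = 1/(1 - x) in each option and simplify. As a quick numerical cross-check, also compare E(5) with E(f(5)) = E(-1/4).

(A) 1 - x  ->  1 - (1/(1 - x)) = x/(x - 1); check: E(5) = -4 but E(-1/4) = 5/4.   [not invariant]
(B) x + 1/(x + 1) + (x + 1)/x  ->  (1/(1 - x)) + 1/((1/(1 - x)) + 1) + ((1/(1 - x)) + 1)/(1/(1 - x)) = (-x^3 + 6x^2 - 11x + 7)/(x^2 - 3x + 2); check: E(5) = 191/30 but E(-1/4) = -23/12.   [not invariant]
(C) x + 1/(1 - x) + (x - 1)/x  ->  (1/(1 - x)) + 1/(1 - (1/(1 - x))) + ((1/(1 - x)) - 1)/(1/(1 - x)), which simplifies back to x + 1/(1 - x) + (x - 1)/x; check: E(5) = 111/20, E(-1/4) = 111/20.   [invariant]
(D) x + 1/(1 - x) - (x - 1)/x  ->  (1/(1 - x)) + 1/(1 - (1/(1 - x))) - ((1/(1 - x)) - 1)/(1/(1 - x)) = (x^2(1 - x) - x + (x - 1)^2)/(x(x - 1)); check: E(5) = 79/20 but E(-1/4) = -89/20.   [not invariant]

Only (C) is unchanged. Indeed f(f(x)) = 1/(1 - 1/(1-x)) = (1-x)/(-x) = (x-1)/x, so E(x) = x + f(x) + f(f(x)) is the sum over the whole 3-cycle; applying f just permutes the three terms cyclically (x -> f(x) -> f(f(x)) -> x), leaving the sum unchanged.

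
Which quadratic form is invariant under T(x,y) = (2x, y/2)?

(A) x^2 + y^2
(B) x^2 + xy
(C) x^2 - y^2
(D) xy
D

T multiplies x by 2 and divides y by 2.
Substitute the transformed coordinates into each option and compare with the original:
(A) x^2 + y^2  ->  (2x)^2 + (y/2)^2 = 4x^2 + y^2/4   [differs from x^2 + y^2: not invariant]
(B) x^2 + xy  ->  (2x)^2 + (2x)(y/2) = 4x^2 + xy   [differs from x^2 + xy: not invariant]
(C) x^2 - y^2  ->  (2x)^2 - (y/2)^2 = 4x^2 - y^2/4   [differs from x^2 - y^2: not invariant]
(D) xy  ->  (2x)(y/2) = xy   [equals xy: invariant]

Only option (D), xy, is unchanged by the transformation.
The factors 2 and 1/2 cancel only in the pure product xy.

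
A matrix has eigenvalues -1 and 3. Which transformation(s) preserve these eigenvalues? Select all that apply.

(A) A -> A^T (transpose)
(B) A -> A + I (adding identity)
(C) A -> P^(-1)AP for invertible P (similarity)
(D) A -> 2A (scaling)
A and C

Eigenvalues are preserved by:
1. Similarity transformations: A -> P^(-1)AP (same characteristic polynomial)
2. Transpose: A^T has the same eigenvalues as A

Eigenvalues are NOT preserved by:
- Adding identity: eigenvalues become -1+1, 3+1
- Scaling: eigenvalues become -2, 6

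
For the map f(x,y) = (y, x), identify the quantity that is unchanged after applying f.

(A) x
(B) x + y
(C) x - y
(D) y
B

For f(x,y) = (y, x):
After applying f: x' = y, y' = x. So x' + y' = y + x = x + y.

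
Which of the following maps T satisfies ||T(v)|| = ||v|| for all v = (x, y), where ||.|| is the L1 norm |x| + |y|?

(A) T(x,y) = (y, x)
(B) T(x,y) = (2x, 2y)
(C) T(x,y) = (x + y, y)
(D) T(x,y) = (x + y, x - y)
A

A transformation preserves a norm if ||T(v)|| = ||v|| for every v; a single vector where the norm changes rules an option out.

(A) T(x,y) = (y, x): preserves the norm -- it only permutes the coordinates and/or flips signs, which leaves |x| + |y| unchanged.
(B) T(x,y) = (2x, 2y): v = (1, 0) has norm |1| + |0| = 1, but T(v) = (2, 0) has norm 2 -- not preserved.
(C) T(x,y) = (x + y, y): v = (0, 1) has norm |0| + |1| = 1, but T(v) = (1, 1) has norm 2 -- not preserved.
(D) T(x,y) = (x + y, x - y): v = (1, 0) has norm |1| + |0| = 1, but T(v) = (1, 1) has norm 2 -- not preserved.

Therefore the answer is (A).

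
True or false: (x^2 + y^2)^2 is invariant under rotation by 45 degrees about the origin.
True

Applying rotation by 45 degrees: x' = x*cos(45 degrees) - y*sin(45 degrees) = sqrt(2)x/2 - sqrt(2)y/2, y' = x*sin(45 degrees) + y*cos(45 degrees) = sqrt(2)x/2 + sqrt(2)y/2

Substituting into (x^2 + y^2)^2:
((sqrt(2)x/2 - sqrt(2)y/2)^2 + (sqrt(2)x/2 + sqrt(2)y/2)^2)^2
= x^4 + 2x^2y^2 + y^4 = (x^2 + y^2)^2

This equals the original expression (x^2 + y^2)^2, so it IS invariant.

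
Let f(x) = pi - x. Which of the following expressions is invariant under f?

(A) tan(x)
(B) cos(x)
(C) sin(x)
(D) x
C

For f(x) = pi - x:
sin(pi - x) = sin(x), so sine is invariant under this transformation.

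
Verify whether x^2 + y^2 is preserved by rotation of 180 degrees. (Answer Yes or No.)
Yes

Applying rotation by 180 degrees: x' = x*cos(180 degrees) - y*sin(180 degrees) = -x, y' = x*sin(180 degrees) + y*cos(180 degrees) = -y

Substituting into x^2 + y^2:
(-x)^2 + (-y)^2
= x^2 + y^2

This equals the original expression x^2 + y^2, so it IS invariant.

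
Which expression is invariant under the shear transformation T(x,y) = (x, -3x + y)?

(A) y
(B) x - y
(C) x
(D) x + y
C

Under the shear T(x,y) = (x, -3x + y):
Substitute the transformed coordinates into each option and compare with the original:
(A) y  ->  (-3x + y) = -3x + y   [differs from y: not invariant]
(B) x - y  ->  (x) - (-3x + y) = 4x - y   [differs from x - y: not invariant]
(C) x  ->  (x) = x   [equals x: invariant]
(D) x + y  ->  (x) + (-3x + y) = -2x + y   [differs from x + y: not invariant]

Only option (C), x, is unchanged by the transformation.
A vertical shear moves points parallel to the y-axis, so the x-coordinate (and any function of x alone) is unchanged.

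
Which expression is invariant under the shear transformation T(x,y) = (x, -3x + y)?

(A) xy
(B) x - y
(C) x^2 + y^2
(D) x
D

Under the shear T(x,y) = (x, -3x + y):
Substitute the transformed coordinates into each option and compare with the original:
(A) xy  ->  (x)(-3x + y) = -3x^2 + xy   [differs from xy: not invariant]
(B) x - y  ->  (x) - (-3x + y) = 4x - y   [differs from x - y: not invariant]
(C) x^2 + y^2  ->  (x)^2 + (-3x + y)^2 = 10x^2 - 6xy + y^2   [differs from x^2 + y^2: not invariant]
(D) x  ->  (x) = x   [equals x: invariant]

Only option (D), x, is unchanged by the transformation.
A vertical shear moves points parallel to the y-axis, so the x-coordinate (and any function of x alone) is unchanged.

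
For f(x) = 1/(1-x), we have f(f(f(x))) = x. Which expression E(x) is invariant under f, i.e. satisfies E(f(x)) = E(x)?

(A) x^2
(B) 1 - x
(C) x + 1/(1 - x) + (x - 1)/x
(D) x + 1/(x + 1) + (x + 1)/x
C

Replace x by f(x) = 1/(1 - x) in each option and simplify. As a quick numerical cross-check, also compare E(5) with E(f(5)) = E(-1/4).

(A) x^2  ->  (1/(1 - x))^2 = (x - 1)^(-2); check: E(5) = 25 but E(-1/4) = 1/16.   [not invariant]
(B) 1 - x  ->  1 - (1/(1 - x)) = x/(x - 1); check: E(5) = -4 but E(-1/4) = 5/4.   [not invariant]
(C) x + 1/(1 - x) + (x - 1)/x  ->  (1/(1 - x)) + 1/(1 - (1/(1 - x))) + ((1/(1 - x)) - 1)/(1/(1 - x)), which simplifies back to x + 1/(1 - x) + (x - 1)/x; check: E(5) = 111/20, E(-1/4) = 111/20.   [invariant]
(D) x + 1/(x + 1) + (x + 1)/x  ->  (1/(1 - x)) + 1/((1/(1 - x)) + 1) + ((1/(1 - x)) + 1)/(1/(1 - x)) = (-x^3 + 6x^2 - 11x + 7)/(x^2 - 3x + 2); check: E(5) = 191/30 but E(-1/4) = -23/12.   [not invariant]

Only (C) is unchanged. Indeed f(f(x)) = 1/(1 - 1/(1-x)) = (1-x)/(-x) = (x-1)/x, so E(x) = x + f(x) + f(f(x)) is the sum over the whole 3-cycle; applying f just permutes the three terms cyclically (x -> f(x) -> f(f(x)) -> x), leaving the sum unchanged.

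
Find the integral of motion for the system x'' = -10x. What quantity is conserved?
E = (x')^2 + 10x^2

Multiply the equation by x':
x' * x'' = -10x * x'
The left side is d/dt[(x')^2/2] and the right side is d/dt[-10x^2/2], so
d/dt[(x')^2/2 + 10x^2/2] = 0, i.e. (x')^2/2 + 10x^2/2 = constant.
Multiplying by 2, the integral of motion is E = (x')^2 + 10x^2.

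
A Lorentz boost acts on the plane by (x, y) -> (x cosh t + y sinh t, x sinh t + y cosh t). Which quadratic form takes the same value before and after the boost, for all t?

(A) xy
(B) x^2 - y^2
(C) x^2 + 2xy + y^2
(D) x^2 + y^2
B

Write x' = x cosh t + y sinh t, y' = x sinh t + y cosh t and substitute into each option:
(A) xy: (x cosh t + y sinh t)(x sinh t + y cosh t) = xy(cosh^2 t + sinh^2 t) + (x^2 + y^2) sinh t cosh t = xy cosh 2t + (x^2 + y^2)(sinh 2t)/2   [not invariant for t != 0]
(B) x^2 - y^2: (x cosh t + y sinh t)^2 - (x sinh t + y cosh t)^2 = x^2(cosh^2 t - sinh^2 t) + 2xy(cosh t sinh t - sinh t cosh t) + y^2(sinh^2 t - cosh^2 t) = x^2 - y^2   [invariant, using cosh^2 t - sinh^2 t = 1]
(C) x^2 + 2xy + y^2: (x' + y')^2 with x' + y' = (x + y)(cosh t + sinh t) = (x + y)e^t, so it becomes (x + y)^2 e^(2t)   [not invariant for t != 0]
(D) x^2 + y^2: (x cosh t + y sinh t)^2 + (x sinh t + y cosh t)^2 = (x^2 + y^2)(cosh^2 t + sinh^2 t) + 4xy sinh t cosh t = (x^2 + y^2) cosh 2t + 2xy sinh 2t   [not invariant for t != 0]

Only (B) x^2 - y^2 is unchanged; it is the Minkowski form preserved by Lorentz boosts, just as x^2 + y^2 is preserved by ordinary rotations.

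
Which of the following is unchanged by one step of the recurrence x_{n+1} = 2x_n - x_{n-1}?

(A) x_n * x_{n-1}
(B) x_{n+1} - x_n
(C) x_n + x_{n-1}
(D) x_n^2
B

For the recurrence x_{n+1} = 2x_n - x_{n-1}:

If x_{n+1} = 2x_n - x_{n-1}, then:
x_{n+1} - x_n = x_n - x_{n-1}
The first difference is constant throughout the sequence.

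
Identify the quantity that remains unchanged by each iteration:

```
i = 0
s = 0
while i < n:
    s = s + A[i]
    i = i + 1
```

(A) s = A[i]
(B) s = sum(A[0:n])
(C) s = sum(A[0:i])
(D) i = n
C

A loop invariant must hold before the first iteration and be re-established by every execution of the body.

(C) s = sum(A[0:i]): Initially i = 0 and s = 0 = sum of the empty slice A[0:0]. If s = sum(A[0:i]) holds at the top of an iteration, the body sets s to sum(A[0:i]) + A[i] = sum(A[0:i+1]) and then i to i+1, so s = sum(A[0:i]) holds again. At exit i = n, giving s = sum(A[0:n]).

The other options fail:
(A) s = A[i]: after the first iteration s = A[0] but i = 1, so s = A[i] compares s with the wrong element (and fails in general).
(B) s = sum(A[0:n]): false before the loop (s = 0, not the full sum) -- it only becomes true at exit.
(D) i = n: false initially (i = 0); it is the exit condition, not an invariant.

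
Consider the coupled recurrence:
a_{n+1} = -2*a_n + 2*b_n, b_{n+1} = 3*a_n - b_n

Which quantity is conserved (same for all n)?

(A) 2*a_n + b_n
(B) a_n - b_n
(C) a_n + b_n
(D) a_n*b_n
C

Replace a_n by a_{n+1} = -2*a_n + 2*b_n and b_n by b_{n+1} = 3*a_n - b_n in each option and simplify:
(A) 2*a_n + b_n  ->  2*(-2*a_n + 2*b_n) + (3*a_n - b_n) = -a_n + 3*b_n   [not conserved]
(B) a_n - b_n  ->  (-2*a_n + 2*b_n) - (3*a_n - b_n) = -5*a_n + 3*b_n   [not conserved]
(C) a_n + b_n  ->  (-2*a_n + 2*b_n) + (3*a_n - b_n) = a_n + b_n   [conserved]
(D) a_n*b_n  ->  (-2*a_n + 2*b_n)*(3*a_n - b_n) = -6*a_n^2 + 8*a_n*b_n - 2*b_n^2   [not conserved]

Only (C) a_n + b_n returns to itself after one step, so it is the conserved quantity.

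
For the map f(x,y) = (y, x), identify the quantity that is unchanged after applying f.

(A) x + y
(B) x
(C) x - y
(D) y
A

For f(x,y) = (y, x):
After applying f: x' = y, y' = x. So x' + y' = y + x = x + y.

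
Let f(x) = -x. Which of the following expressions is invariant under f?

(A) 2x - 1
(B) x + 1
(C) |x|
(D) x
C

For f(x) = -x:
Applying f replaces x by -x. Since |-x| = |x|, the absolute value is unchanged by f, whereas x -> -x, 2x - 1 -> -2x - 1 and x + 1 -> -x + 1 all change.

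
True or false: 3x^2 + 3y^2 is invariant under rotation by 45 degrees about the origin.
True

Applying rotation by 45 degrees: x' = x*cos(45 degrees) - y*sin(45 degrees) = sqrt(2)x/2 - sqrt(2)y/2, y' = x*sin(45 degrees) + y*cos(45 degrees) = sqrt(2)x/2 + sqrt(2)y/2

Substituting into 3x^2 + 3y^2:
3(sqrt(2)x/2 - sqrt(2)y/2)^2 + 3(sqrt(2)x/2 + sqrt(2)y/2)^2
= 3x^2 + 3y^2

This equals the original expression 3x^2 + 3y^2, so it IS invariant.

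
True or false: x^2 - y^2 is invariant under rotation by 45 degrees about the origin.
False

Applying rotation by 45 degrees: x' = x*cos(45 degrees) - y*sin(45 degrees) = sqrt(2)x/2 - sqrt(2)y/2, y' = x*sin(45 degrees) + y*cos(45 degrees) = sqrt(2)x/2 + sqrt(2)y/2

Substituting into x^2 - y^2:
(sqrt(2)x/2 - sqrt(2)y/2)^2 - (sqrt(2)x/2 + sqrt(2)y/2)^2
= -2xy

This differs from the original expression x^2 - y^2, so it is NOT invariant.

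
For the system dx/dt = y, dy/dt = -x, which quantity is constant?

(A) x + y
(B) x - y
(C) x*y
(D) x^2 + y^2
D

A first integral I satisfies dI/dt = 0 along every solution. Differentiate each option and use the equation of motion:
(A) d/dt[x + y] = y + (-x) = y - x, not identically 0
(B) d/dt[x - y] = y - (-x) = x + y, not identically 0
(C) d/dt[x*y] = (dx/dt)y + x(dy/dt) = y^2 - x^2, not identically 0
(D) d/dt[x^2 + y^2] = 2x*dx/dt + 2y*dy/dt = 2x*y + 2y*(-x) = 0

Only (D) has zero time-derivative. So x^2 + y^2 (the squared radius; trajectories are circles) is the conserved quantity.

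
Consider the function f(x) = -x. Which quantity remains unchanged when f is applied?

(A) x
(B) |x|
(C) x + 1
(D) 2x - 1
B

For f(x) = -x:
Applying f replaces x by -x. Since |-x| = |x|, the absolute value is unchanged by f, whereas x -> -x, 2x - 1 -> -2x - 1 and x + 1 -> -x + 1 all change.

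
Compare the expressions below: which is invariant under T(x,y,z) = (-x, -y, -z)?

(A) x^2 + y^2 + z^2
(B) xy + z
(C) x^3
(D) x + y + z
A

Apply T(x,y,z) = (-x, -y, -z) to each option, i.e. replace (x, y, z) by the transformed coordinates.
Substitute the transformed coordinates into each option and compare with the original:
(A) x^2 + y^2 + z^2  ->  (-x)^2 + (-y)^2 + (-z)^2 = x^2 + y^2 + z^2   [equals x^2 + y^2 + z^2: invariant]
(B) xy + z  ->  (-x)(-y) + (-z) = xy - z   [differs from xy + z: not invariant]
(C) x^3  ->  (-x)^3 = -x^3   [differs from x^3: not invariant]
(D) x + y + z  ->  (-x) + (-y) + (-z) = -x - y - z   [differs from x + y + z: not invariant]

Only option (A), x^2 + y^2 + z^2, is unchanged by the transformation.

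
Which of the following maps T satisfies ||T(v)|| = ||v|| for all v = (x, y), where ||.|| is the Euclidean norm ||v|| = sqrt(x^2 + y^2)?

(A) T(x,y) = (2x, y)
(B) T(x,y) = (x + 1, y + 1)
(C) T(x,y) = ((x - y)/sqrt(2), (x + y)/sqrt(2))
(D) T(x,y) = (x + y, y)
C

A transformation preserves a norm if ||T(v)|| = ||v|| for every v; a single vector where the norm changes rules an option out.

(A) T(x,y) = (2x, y): v = (1, 0) has norm sqrt((1)^2 + (0)^2) = 1, but T(v) = (2, 0) has norm 2 -- not preserved.
(B) T(x,y) = (x + 1, y + 1): v = (1, 0) has norm sqrt((1)^2 + (0)^2) = 1, but T(v) = (2, 1) has norm sqrt(5) -- not preserved.
(C) T(x,y) = ((x - y)/sqrt(2), (x + y)/sqrt(2)): preserves the norm -- it is an orthogonal map (a rotation/reflection), and (sqrt(2)(x - y)/2)^2 + (sqrt(2)(x + y)/2)^2 simplifies to x^2 + y^2.
(D) T(x,y) = (x + y, y): v = (0, 1) has norm sqrt((0)^2 + (1)^2) = 1, but T(v) = (1, 1) has norm sqrt(2) -- not preserved.

Therefore the answer is (C).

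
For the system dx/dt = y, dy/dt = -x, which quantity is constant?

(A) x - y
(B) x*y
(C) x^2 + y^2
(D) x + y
C

A first integral I satisfies dI/dt = 0 along every solution. Differentiate each option and use the equation of motion:
(A) d/dt[x - y] = y - (-x) = x + y, not identically 0
(B) d/dt[x*y] = (dx/dt)y + x(dy/dt) = y^2 - x^2, not identically 0
(C) d/dt[x^2 + y^2] = 2x*dx/dt + 2y*dy/dt = 2x*y + 2y*(-x) = 0
(D) d/dt[x + y] = y + (-x) = y - x, not identically 0

Only (C) has zero time-derivative. So x^2 + y^2 (the squared radius; trajectories are circles) is the conserved quantity.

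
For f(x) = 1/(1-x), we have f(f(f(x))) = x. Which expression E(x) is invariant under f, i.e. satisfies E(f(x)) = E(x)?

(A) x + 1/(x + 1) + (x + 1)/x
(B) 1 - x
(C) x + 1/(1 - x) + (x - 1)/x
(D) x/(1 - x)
C

Replace x by f(x) = 1/(1 - x) in each option and simplify. As a quick numerical cross-check, also compare E(3) with E(f(3)) = E(-1/2).

(A) x + 1/(x + 1) + (x + 1)/x  ->  (1/(1 - x)) + 1/((1/(1 - x)) + 1) + ((1/(1 - x)) + 1)/(1/(1 - x)) = (-x^3 + 6x^2 - 11x + 7)/(x^2 - 3x + 2); check: E(3) = 55/12 but E(-1/2) = 1/2.   [not invariant]
(B) 1 - x  ->  1 - (1/(1 - x)) = x/(x - 1); check: E(3) = -2 but E(-1/2) = 3/2.   [not invariant]
(C) x + 1/(1 - x) + (x - 1)/x  ->  (1/(1 - x)) + 1/(1 - (1/(1 - x))) + ((1/(1 - x)) - 1)/(1/(1 - x)), which simplifies back to x + 1/(1 - x) + (x - 1)/x; check: E(3) = 19/6, E(-1/2) = 19/6.   [invariant]
(D) x/(1 - x)  ->  (1/(1 - x))/(1 - (1/(1 - x))) = -1/x; check: E(3) = -3/2 but E(-1/2) = -1/3.   [not invariant]

Only (C) is unchanged. Indeed f(f(x)) = 1/(1 - 1/(1-x)) = (1-x)/(-x) = (x-1)/x, so E(x) = x + f(x) + f(f(x)) is the sum over the whole 3-cycle; applying f just permutes the three terms cyclically (x -> f(x) -> f(f(x)) -> x), leaving the sum unchanged.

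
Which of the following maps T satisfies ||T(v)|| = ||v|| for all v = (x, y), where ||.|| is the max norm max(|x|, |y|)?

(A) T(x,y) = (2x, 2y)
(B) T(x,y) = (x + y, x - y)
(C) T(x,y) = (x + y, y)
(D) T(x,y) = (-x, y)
D

A transformation preserves a norm if ||T(v)|| = ||v|| for every v; a single vector where the norm changes rules an option out.

(A) T(x,y) = (2x, 2y): v = (1, 0) has norm max(|1|, |0|) = 1, but T(v) = (2, 0) has norm 2 -- not preserved.
(B) T(x,y) = (x + y, x - y): v = (1, 1) has norm max(|1|, |1|) = 1, but T(v) = (2, 0) has norm 2 -- not preserved.
(C) T(x,y) = (x + y, y): v = (1, 1) has norm max(|1|, |1|) = 1, but T(v) = (2, 1) has norm 2 -- not preserved.
(D) T(x,y) = (-x, y): preserves the norm -- it only permutes the coordinates and/or flips signs, which leaves max(|x|, |y|) unchanged.

Therefore the answer is (D).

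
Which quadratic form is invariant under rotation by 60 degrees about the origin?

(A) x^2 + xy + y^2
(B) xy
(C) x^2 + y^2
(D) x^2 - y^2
C

Rotation by 60 degrees sends (x, y) to (x/2 - sqrt(3)y/2, sqrt(3)x/2 + y/2).
Substitute the transformed coordinates into each option and compare with the original:
(A) x^2 + xy + y^2  ->  (x/2 - sqrt(3)y/2)^2 + (x/2 - sqrt(3)y/2)(sqrt(3)x/2 + y/2) + (sqrt(3)x/2 + y/2)^2 = sqrt(3)x^2/4 + x^2 - xy/2 - sqrt(3)y^2/4 + y^2   [differs from x^2 + xy + y^2: not invariant]
(B) xy  ->  (x/2 - sqrt(3)y/2)(sqrt(3)x/2 + y/2) = sqrt(3)x^2/4 - xy/2 - sqrt(3)y^2/4   [differs from xy: not invariant]
(C) x^2 + y^2  ->  (x/2 - sqrt(3)y/2)^2 + (sqrt(3)x/2 + y/2)^2 = x^2 + y^2   [equals x^2 + y^2: invariant]
(D) x^2 - y^2  ->  (x/2 - sqrt(3)y/2)^2 - (sqrt(3)x/2 + y/2)^2 = -x^2/2 - sqrt(3)xy + y^2/2   [differs from x^2 - y^2: not invariant]

Only option (C), x^2 + y^2, is unchanged by the transformation.
x^2 + y^2 is the squared distance from the origin, which rotations preserve.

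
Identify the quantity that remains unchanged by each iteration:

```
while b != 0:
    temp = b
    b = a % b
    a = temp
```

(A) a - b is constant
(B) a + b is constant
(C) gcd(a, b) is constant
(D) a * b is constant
C

A loop invariant must hold before the first iteration and be re-established by every execution of the body.

(C) gcd(a, b) is constant: One iteration replaces (a, b) by (b, a mod b). Since a mod b = a - q*b for an integer q, any common divisor of a and b divides b and a mod b, and conversely; hence gcd(b, a mod b) = gcd(a, b). For instance (33, 12) -> (12, 9) keeps gcd = 3. At exit b = 0 and a = gcd of the original inputs.

The other options fail:
(A) a - b is constant: e.g. (a, b) = (33, 12) -> (12, 9): the difference goes from 21 to 3.
(B) a + b is constant: e.g. (a, b) = (33, 12) -> (12, 9): the sum goes from 45 to 21.
(D) a * b is constant: e.g. (a, b) = (33, 12) -> (12, 9): the product goes from 396 to 108.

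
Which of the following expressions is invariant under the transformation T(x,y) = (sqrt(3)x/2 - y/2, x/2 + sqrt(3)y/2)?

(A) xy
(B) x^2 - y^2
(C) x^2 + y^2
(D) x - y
C

An expression E(x,y) is invariant under T if E(T(x,y)) = E(x,y). Here T(x,y) = (sqrt(3)x/2 - y/2, x/2 + sqrt(3)y/2).
Substitute the transformed coordinates into each option and compare with the original:
(A) xy  ->  (sqrt(3)x/2 - y/2)(x/2 + sqrt(3)y/2) = sqrt(3)x^2/4 + xy/2 - sqrt(3)y^2/4   [differs from xy: not invariant]
(B) x^2 - y^2  ->  (sqrt(3)x/2 - y/2)^2 - (x/2 + sqrt(3)y/2)^2 = x^2/2 - sqrt(3)xy - y^2/2   [differs from x^2 - y^2: not invariant]
(C) x^2 + y^2  ->  (sqrt(3)x/2 - y/2)^2 + (x/2 + sqrt(3)y/2)^2 = x^2 + y^2   [equals x^2 + y^2: invariant]
(D) x - y  ->  (sqrt(3)x/2 - y/2) - (x/2 + sqrt(3)y/2) = -x/2 + sqrt(3)x/2 - sqrt(3)y/2 - y/2   [differs from x - y: not invariant]

Only option (C), x^2 + y^2, is unchanged by the transformation.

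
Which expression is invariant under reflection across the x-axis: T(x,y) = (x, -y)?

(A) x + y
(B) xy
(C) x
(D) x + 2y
C

The map is reflection across the x-axis: T(x,y) = (x, -y).
Substitute the transformed coordinates into each option and compare with the original:
(A) x + y  ->  (x) + (-y) = x - y   [differs from x + y: not invariant]
(B) xy  ->  (x)(-y) = -xy   [differs from xy: not invariant]
(C) x  ->  (x) = x   [equals x: invariant]
(D) x + 2y  ->  (x) + 2(-y) = x - 2y   [differs from x + 2y: not invariant]

Only option (C), x, is unchanged by the transformation.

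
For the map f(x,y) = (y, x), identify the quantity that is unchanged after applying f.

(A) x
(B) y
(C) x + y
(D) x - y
C

For f(x,y) = (y, x):
After applying f: x' = y, y' = x. So x' + y' = y + x = x + y.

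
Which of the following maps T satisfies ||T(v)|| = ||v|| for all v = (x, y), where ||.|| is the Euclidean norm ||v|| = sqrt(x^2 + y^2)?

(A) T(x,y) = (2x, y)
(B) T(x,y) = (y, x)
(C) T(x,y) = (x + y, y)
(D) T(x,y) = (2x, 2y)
B

A transformation preserves a norm if ||T(v)|| = ||v|| for every v; a single vector where the norm changes rules an option out.

(A) T(x,y) = (2x, y): v = (1, 0) has norm sqrt((1)^2 + (0)^2) = 1, but T(v) = (2, 0) has norm 2 -- not preserved.
(B) T(x,y) = (y, x): preserves the norm -- it is an orthogonal map (a rotation/reflection), and (y)^2 + (x)^2 simplifies to x^2 + y^2.
(C) T(x,y) = (x + y, y): v = (0, 1) has norm sqrt((0)^2 + (1)^2) = 1, but T(v) = (1, 1) has norm sqrt(2) -- not preserved.
(D) T(x,y) = (2x, 2y): v = (1, 0) has norm sqrt((1)^2 + (0)^2) = 1, but T(v) = (2, 0) has norm 2 -- not preserved.

Therefore the answer is (B).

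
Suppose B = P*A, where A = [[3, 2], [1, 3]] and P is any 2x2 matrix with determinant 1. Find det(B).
7

By the multiplicative property of determinants, det(B) = det(P*A) = det(P) * det(A) = det(A),
so the determinant is invariant under multiplication by any determinant-1 matrix; we just need det(A).

det(A) = (3)(3) - (2)(1) = 9 - 2 = 7

Therefore det(B) = 1 * 7 = 7.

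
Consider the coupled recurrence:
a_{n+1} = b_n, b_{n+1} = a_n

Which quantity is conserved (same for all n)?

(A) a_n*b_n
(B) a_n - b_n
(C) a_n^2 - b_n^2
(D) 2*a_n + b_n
A

Replace a_n by a_{n+1} = b_n and b_n by b_{n+1} = a_n in each option and simplify:
(A) a_n*b_n  ->  (b_n)*(a_n) = a_n*b_n   [conserved]
(B) a_n - b_n  ->  (b_n) - (a_n) = -a_n + b_n   [not conserved]
(C) a_n^2 - b_n^2  ->  (b_n)^2 - (a_n)^2 = -a_n^2 + b_n^2   [not conserved]
(D) 2*a_n + b_n  ->  2*(b_n) + (a_n) = a_n + 2*b_n   [not conserved]

Only (A) a_n*b_n returns to itself after one step, so it is the conserved quantity.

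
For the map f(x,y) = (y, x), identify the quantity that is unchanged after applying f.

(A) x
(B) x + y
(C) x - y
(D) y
B

For f(x,y) = (y, x):
After applying f: x' = y, y' = x. So x' + y' = y + x = x + y.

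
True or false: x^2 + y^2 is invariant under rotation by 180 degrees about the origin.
True

Applying rotation by 180 degrees: x' = x*cos(180 degrees) - y*sin(180 degrees) = -x, y' = x*sin(180 degrees) + y*cos(180 degrees) = -y

Substituting into x^2 + y^2:
(-x)^2 + (-y)^2
= x^2 + y^2

This equals the original expression x^2 + y^2, so it IS invariant.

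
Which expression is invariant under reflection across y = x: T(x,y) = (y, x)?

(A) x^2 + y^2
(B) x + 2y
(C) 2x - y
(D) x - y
A

The map is reflection across y = x: T(x,y) = (y, x).
Substitute the transformed coordinates into each option and compare with the original:
(A) x^2 + y^2  ->  (y)^2 + (x)^2 = x^2 + y^2   [equals x^2 + y^2: invariant]
(B) x + 2y  ->  (y) + 2(x) = 2x + y   [differs from x + 2y: not invariant]
(C) 2x - y  ->  2(y) - (x) = -x + 2y   [differs from 2x - y: not invariant]
(D) x - y  ->  (y) - (x) = -x + y   [differs from x - y: not invariant]

Only option (A), x^2 + y^2, is unchanged by the transformation.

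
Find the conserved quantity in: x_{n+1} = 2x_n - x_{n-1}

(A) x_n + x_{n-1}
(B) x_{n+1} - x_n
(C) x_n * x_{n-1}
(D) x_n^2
B

For the recurrence x_{n+1} = 2x_n - x_{n-1}:

If x_{n+1} = 2x_n - x_{n-1}, then:
x_{n+1} - x_n = x_n - x_{n-1}
The first difference is constant throughout the sequence.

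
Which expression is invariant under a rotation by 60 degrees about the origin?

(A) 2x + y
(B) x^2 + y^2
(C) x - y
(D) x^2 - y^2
B

A rotation by 60 degrees sends (x, y) to (x/2 - sqrt(3)y/2, sqrt(3)x/2 + y/2).
Substitute the transformed coordinates into each option and compare with the original:
(A) 2x + y  ->  2(x/2 - sqrt(3)y/2) + (sqrt(3)x/2 + y/2) = sqrt(3)x/2 + x - sqrt(3)y + y/2   [differs from 2x + y: not invariant]
(B) x^2 + y^2  ->  (x/2 - sqrt(3)y/2)^2 + (sqrt(3)x/2 + y/2)^2 = x^2 + y^2   [equals x^2 + y^2: invariant]
(C) x - y  ->  (x/2 - sqrt(3)y/2) - (sqrt(3)x/2 + y/2) = -sqrt(3)x/2 + x/2 - sqrt(3)y/2 - y/2   [differs from x - y: not invariant]
(D) x^2 - y^2  ->  (x/2 - sqrt(3)y/2)^2 - (sqrt(3)x/2 + y/2)^2 = -x^2/2 - sqrt(3)xy + y^2/2   [differs from x^2 - y^2: not invariant]

Only option (B), x^2 + y^2, is unchanged by the transformation.
Geometrically, x^2 + y^2 is the squared distance from the origin, which every rotation about the origin preserves.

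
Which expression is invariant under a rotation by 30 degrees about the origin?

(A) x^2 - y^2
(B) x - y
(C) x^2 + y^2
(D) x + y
C

A rotation by 30 degrees sends (x, y) to (sqrt(3)x/2 - y/2, x/2 + sqrt(3)y/2).
Substitute the transformed coordinates into each option and compare with the original:
(A) x^2 - y^2  ->  (sqrt(3)x/2 - y/2)^2 - (x/2 + sqrt(3)y/2)^2 = x^2/2 - sqrt(3)xy - y^2/2   [differs from x^2 - y^2: not invariant]
(B) x - y  ->  (sqrt(3)x/2 - y/2) - (x/2 + sqrt(3)y/2) = -x/2 + sqrt(3)x/2 - sqrt(3)y/2 - y/2   [differs from x - y: not invariant]
(C) x^2 + y^2  ->  (sqrt(3)x/2 - y/2)^2 + (x/2 + sqrt(3)y/2)^2 = x^2 + y^2   [equals x^2 + y^2: invariant]
(D) x + y  ->  (sqrt(3)x/2 - y/2) + (x/2 + sqrt(3)y/2) = x/2 + sqrt(3)x/2 - y/2 + sqrt(3)y/2   [differs from x + y: not invariant]

Only option (C), x^2 + y^2, is unchanged by the transformation.
Geometrically, x^2 + y^2 is the squared distance from the origin, which every rotation about the origin preserves.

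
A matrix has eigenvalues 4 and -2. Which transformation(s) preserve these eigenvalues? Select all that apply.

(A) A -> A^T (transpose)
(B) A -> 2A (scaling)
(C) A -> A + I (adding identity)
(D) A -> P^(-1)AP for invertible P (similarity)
A and D

Eigenvalues are preserved by:
1. Similarity transformations: A -> P^(-1)AP (same characteristic polynomial)
2. Transpose: A^T has the same eigenvalues as A

Eigenvalues are NOT preserved by:
- Adding identity: eigenvalues become 4+1, -2+1
- Scaling: eigenvalues become 8, -4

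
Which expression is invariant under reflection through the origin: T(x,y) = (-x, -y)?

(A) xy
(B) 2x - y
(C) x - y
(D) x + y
A

The map is reflection through the origin: T(x,y) = (-x, -y).
Substitute the transformed coordinates into each option and compare with the original:
(A) xy  ->  (-x)(-y) = xy   [equals xy: invariant]
(B) 2x - y  ->  2(-x) - (-y) = -2x + y   [differs from 2x - y: not invariant]
(C) x - y  ->  (-x) - (-y) = -x + y   [differs from x - y: not invariant]
(D) x + y  ->  (-x) + (-y) = -x - y   [differs from x + y: not invariant]

Only option (A), xy, is unchanged by the transformation.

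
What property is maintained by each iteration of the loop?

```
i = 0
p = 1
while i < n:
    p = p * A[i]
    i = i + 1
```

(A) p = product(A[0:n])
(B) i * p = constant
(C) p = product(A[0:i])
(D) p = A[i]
C

A loop invariant must hold before the first iteration and be re-established by every execution of the body.

(C) p = product(A[0:i]): Initially i = 0 and p = 1 = product of the empty slice A[0:0]. If p = product(A[0:i]) holds at the top of an iteration, the body sets p to product(A[0:i]) * A[i] = product(A[0:i+1]) and then i to i+1, so the property is restored. At exit i = n, giving p = product(A[0:n]).

The other options fail:
(A) p = product(A[0:n]): false before the loop (p = 1, not the full product) -- it only becomes true at exit.
(B) i * p = constant: initially i * p = 0, but after one iteration it is 1 * A[0], which is nonzero in general.
(D) p = A[i]: after the first iteration p = A[0] but i = 1; in general p is a product of several elements, not a single one.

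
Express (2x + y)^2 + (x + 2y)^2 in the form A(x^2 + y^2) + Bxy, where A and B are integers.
5(x^2 + y^2) + 8xy

Expanding: (2x + y)^2 = 4x^2 + 4xy + y^2
(x + 2y)^2 = x^2 + 4xy + 4y^2
Sum = (4+1)(x^2+y^2) + 8xy = 5(x^2 + y^2) + 8xy
This is symmetric in x and y.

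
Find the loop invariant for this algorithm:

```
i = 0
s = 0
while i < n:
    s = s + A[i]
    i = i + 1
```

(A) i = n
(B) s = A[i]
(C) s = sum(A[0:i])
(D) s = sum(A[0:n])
C

A loop invariant must hold before the first iteration and be re-established by every execution of the body.

(C) s = sum(A[0:i]): Initially i = 0 and s = 0 = sum of the empty slice A[0:0]. If s = sum(A[0:i]) holds at the top of an iteration, the body sets s to sum(A[0:i]) + A[i] = sum(A[0:i+1]) and then i to i+1, so s = sum(A[0:i]) holds again. At exit i = n, giving s = sum(A[0:n]).

The other options fail:
(A) i = n: false initially (i = 0); it is the exit condition, not an invariant.
(B) s = A[i]: after the first iteration s = A[0] but i = 1, so s = A[i] compares s with the wrong element (and fails in general).
(D) s = sum(A[0:n]): false before the loop (s = 0, not the full sum) -- it only becomes true at exit.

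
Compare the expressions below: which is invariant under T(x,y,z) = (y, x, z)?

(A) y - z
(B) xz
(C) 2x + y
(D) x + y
D

Apply T(x,y,z) = (y, x, z) to each option, i.e. replace (x, y, z) by the transformed coordinates.
Substitute the transformed coordinates into each option and compare with the original:
(A) y - z  ->  (x) - (z) = x - z   [differs from y - z: not invariant]
(B) xz  ->  (y)(z) = yz   [differs from xz: not invariant]
(C) 2x + y  ->  2(y) + (x) = x + 2y   [differs from 2x + y: not invariant]
(D) x + y  ->  (y) + (x) = x + y   [equals x + y: invariant]

Only option (D), x + y, is unchanged by the transformation.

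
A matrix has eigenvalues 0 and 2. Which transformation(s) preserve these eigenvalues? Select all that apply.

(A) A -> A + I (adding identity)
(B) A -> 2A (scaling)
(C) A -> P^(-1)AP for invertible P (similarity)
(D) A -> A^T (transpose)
C and D

Eigenvalues are preserved by:
1. Similarity transformations: A -> P^(-1)AP (same characteristic polynomial)
2. Transpose: A^T has the same eigenvalues as A

Eigenvalues are NOT preserved by:
- Adding identity: eigenvalues become 0+1, 2+1
- Scaling: eigenvalues become 0, 4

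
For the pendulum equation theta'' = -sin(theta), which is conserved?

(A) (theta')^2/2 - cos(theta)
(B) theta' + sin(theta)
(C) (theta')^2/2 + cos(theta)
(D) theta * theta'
A

A first integral I satisfies dI/dt = 0 along every solution. Differentiate each option and use the equation of motion:
(A) d/dt[(theta')^2/2 - cos(theta)] = theta' theta'' + sin(theta) theta' = theta'(-sin(theta)) + theta' sin(theta) = 0
(B) d/dt[theta' + sin(theta)] = theta'' + cos(theta) theta' = -sin(theta) + theta' cos(theta), not identically 0
(C) d/dt[(theta')^2/2 + cos(theta)] = theta' theta'' - sin(theta) theta' = -2 theta' sin(theta), not identically 0
(D) d/dt[theta * theta'] = (theta')^2 + theta theta'' = (theta')^2 - theta sin(theta), not identically 0

Only (A) has zero time-derivative. This is the total energy: kinetic (theta')^2/2 plus potential -cos(theta).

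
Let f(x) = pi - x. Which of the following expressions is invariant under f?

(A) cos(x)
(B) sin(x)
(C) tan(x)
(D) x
B

For f(x) = pi - x:
sin(pi - x) = sin(x), so sine is invariant under this transformation.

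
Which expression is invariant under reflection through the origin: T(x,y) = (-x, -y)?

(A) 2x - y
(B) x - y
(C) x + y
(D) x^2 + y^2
D

The map is reflection through the origin: T(x,y) = (-x, -y).
Substitute the transformed coordinates into each option and compare with the original:
(A) 2x - y  ->  2(-x) - (-y) = -2x + y   [differs from 2x - y: not invariant]
(B) x - y  ->  (-x) - (-y) = -x + y   [differs from x - y: not invariant]
(C) x + y  ->  (-x) + (-y) = -x - y   [differs from x + y: not invariant]
(D) x^2 + y^2  ->  (-x)^2 + (-y)^2 = x^2 + y^2   [equals x^2 + y^2: invariant]

Only option (D), x^2 + y^2, is unchanged by the transformation.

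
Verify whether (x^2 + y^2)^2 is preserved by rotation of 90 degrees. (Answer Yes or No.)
Yes

Applying rotation by 90 degrees: x' = x*cos(90 degrees) - y*sin(90 degrees) = -y, y' = x*sin(90 degrees) + y*cos(90 degrees) = x

Substituting into (x^2 + y^2)^2:
((-y)^2 + (x)^2)^2
= x^4 + 2x^2y^2 + y^4 = (x^2 + y^2)^2

This equals the original expression (x^2 + y^2)^2, so it IS invariant.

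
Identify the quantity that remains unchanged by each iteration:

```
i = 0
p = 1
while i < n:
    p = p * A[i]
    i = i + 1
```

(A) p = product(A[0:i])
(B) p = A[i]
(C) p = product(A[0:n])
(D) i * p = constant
A

A loop invariant must hold before the first iteration and be re-established by every execution of the body.

(A) p = product(A[0:i]): Initially i = 0 and p = 1 = product of the empty slice A[0:0]. If p = product(A[0:i]) holds at the top of an iteration, the body sets p to product(A[0:i]) * A[i] = product(A[0:i+1]) and then i to i+1, so the property is restored. At exit i = n, giving p = product(A[0:n]).

The other options fail:
(B) p = A[i]: after the first iteration p = A[0] but i = 1; in general p is a product of several elements, not a single one.
(C) p = product(A[0:n]): false before the loop (p = 1, not the full product) -- it only becomes true at exit.
(D) i * p = constant: initially i * p = 0, but after one iteration it is 1 * A[0], which is nonzero in general.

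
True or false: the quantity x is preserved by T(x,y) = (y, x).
False

Substitute T(x,y) = (y, x) into the expression and compare with the original.

Original: x
After applying T: (y) = y

This differs from the original x (difference: -x + y), so the expression is NOT invariant.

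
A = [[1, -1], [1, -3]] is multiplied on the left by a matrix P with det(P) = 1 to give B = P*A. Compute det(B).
-2

By the multiplicative property of determinants, det(B) = det(P*A) = det(P) * det(A) = det(A),
so the determinant is invariant under multiplication by any determinant-1 matrix; we just need det(A).

det(A) = (1)(-3) - (-1)(1) = -3 - (-1) = -2

Therefore det(B) = 1 * (-2) = -2.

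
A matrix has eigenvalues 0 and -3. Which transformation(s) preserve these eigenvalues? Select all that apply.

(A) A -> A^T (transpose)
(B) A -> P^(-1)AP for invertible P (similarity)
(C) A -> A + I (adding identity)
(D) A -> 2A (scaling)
A and B

Eigenvalues are preserved by:
1. Similarity transformations: A -> P^(-1)AP (same characteristic polynomial)
2. Transpose: A^T has the same eigenvalues as A

Eigenvalues are NOT preserved by:
- Adding identity: eigenvalues become 0+1, -3+1
- Scaling: eigenvalues become 0, -6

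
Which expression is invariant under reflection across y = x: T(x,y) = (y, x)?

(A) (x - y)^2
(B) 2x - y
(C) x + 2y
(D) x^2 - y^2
A

The map is reflection across y = x: T(x,y) = (y, x).
Substitute the transformed coordinates into each option and compare with the original:
(A) (x - y)^2  ->  ((y) - (x))^2 = x^2 - 2xy + y^2   [equals (x - y)^2: invariant]
(B) 2x - y  ->  2(y) - (x) = -x + 2y   [differs from 2x - y: not invariant]
(C) x + 2y  ->  (y) + 2(x) = 2x + y   [differs from x + 2y: not invariant]
(D) x^2 - y^2  ->  (y)^2 - (x)^2 = -x^2 + y^2   [differs from x^2 - y^2: not invariant]

Only option (A), (x - y)^2, is unchanged by the transformation.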